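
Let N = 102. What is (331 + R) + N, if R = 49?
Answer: 482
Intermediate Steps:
(331 + R) + N = (331 + 49) + 102 = 380 + 102 = 482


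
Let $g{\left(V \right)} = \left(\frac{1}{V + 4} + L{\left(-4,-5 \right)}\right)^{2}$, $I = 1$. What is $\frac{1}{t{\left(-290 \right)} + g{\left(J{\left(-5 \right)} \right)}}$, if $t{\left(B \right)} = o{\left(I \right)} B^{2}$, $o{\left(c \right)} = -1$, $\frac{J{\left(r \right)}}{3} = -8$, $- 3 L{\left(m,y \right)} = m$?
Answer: $- \frac{3600}{302754071} \approx -1.1891 \cdot 10^{-5}$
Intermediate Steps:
$L{\left(m,y \right)} = - \frac{m}{3}$
$J{\left(r \right)} = -24$ ($J{\left(r \right)} = 3 \left(-8\right) = -24$)
$t{\left(B \right)} = - B^{2}$
$g{\left(V \right)} = \left(\frac{4}{3} + \frac{1}{4 + V}\right)^{2}$ ($g{\left(V \right)} = \left(\frac{1}{V + 4} - - \frac{4}{3}\right)^{2} = \left(\frac{1}{4 + V} + \frac{4}{3}\right)^{2} = \left(\frac{4}{3} + \frac{1}{4 + V}\right)^{2}$)
$\frac{1}{t{\left(-290 \right)} + g{\left(J{\left(-5 \right)} \right)}} = \frac{1}{- \left(-290\right)^{2} + \frac{\left(19 + 4 \left(-24\right)\right)^{2}}{9 \left(4 - 24\right)^{2}}} = \frac{1}{\left(-1\right) 84100 + \frac{\left(19 - 96\right)^{2}}{9 \cdot 400}} = \frac{1}{-84100 + \frac{1}{9} \cdot \frac{1}{400} \left(-77\right)^{2}} = \frac{1}{-84100 + \frac{1}{9} \cdot \frac{1}{400} \cdot 5929} = \frac{1}{-84100 + \frac{5929}{3600}} = \frac{1}{- \frac{302754071}{3600}} = - \frac{3600}{302754071}$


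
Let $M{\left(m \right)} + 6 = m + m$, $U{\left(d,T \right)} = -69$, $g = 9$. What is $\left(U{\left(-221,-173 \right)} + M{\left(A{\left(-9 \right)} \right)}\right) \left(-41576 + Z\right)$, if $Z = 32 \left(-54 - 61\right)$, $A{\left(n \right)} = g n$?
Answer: $10725672$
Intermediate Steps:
$A{\left(n \right)} = 9 n$
$Z = -3680$ ($Z = 32 \left(-115\right) = -3680$)
$M{\left(m \right)} = -6 + 2 m$ ($M{\left(m \right)} = -6 + \left(m + m\right) = -6 + 2 m$)
$\left(U{\left(-221,-173 \right)} + M{\left(A{\left(-9 \right)} \right)}\right) \left(-41576 + Z\right) = \left(-69 + \left(-6 + 2 \cdot 9 \left(-9\right)\right)\right) \left(-41576 - 3680\right) = \left(-69 + \left(-6 + 2 \left(-81\right)\right)\right) \left(-45256\right) = \left(-69 - 168\right) \left(-45256\right) = \left(-237\right) \left(-45256\right) = 10725672$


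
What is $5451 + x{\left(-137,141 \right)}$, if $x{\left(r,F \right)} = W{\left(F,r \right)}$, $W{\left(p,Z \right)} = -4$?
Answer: $5447$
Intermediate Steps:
$x{\left(r,F \right)} = -4$
$5451 + x{\left(-137,141 \right)} = 5451 - 4 = 5447$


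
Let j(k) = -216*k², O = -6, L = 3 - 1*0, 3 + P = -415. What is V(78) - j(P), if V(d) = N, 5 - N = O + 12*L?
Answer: 37740359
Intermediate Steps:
P = -418 (P = -3 - 415 = -418)
L = 3 (L = 3 + 0 = 3)
N = -25 (N = 5 - (-6 + 12*3) = 5 - (-6 + 36) = 5 - 1*30 = 5 - 30 = -25)
V(d) = -25
V(78) - j(P) = -25 - (-216)*(-418)² = -25 - (-216)*174724 = -25 - 1*(-37740384) = -25 + 37740384 = 37740359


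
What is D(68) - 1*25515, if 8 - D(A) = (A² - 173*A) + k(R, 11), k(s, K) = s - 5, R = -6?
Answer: -18356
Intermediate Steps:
k(s, K) = -5 + s
D(A) = 19 - A² + 173*A (D(A) = 8 - ((A² - 173*A) + (-5 - 6)) = 8 - ((A² - 173*A) - 11) = 8 - (-11 + A² - 173*A) = 8 + (11 - A² + 173*A) = 19 - A² + 173*A)
D(68) - 1*25515 = (19 - 1*68² + 173*68) - 1*25515 = (19 - 1*4624 + 11764) - 25515 = (19 - 4624 + 11764) - 25515 = 7159 - 25515 = -18356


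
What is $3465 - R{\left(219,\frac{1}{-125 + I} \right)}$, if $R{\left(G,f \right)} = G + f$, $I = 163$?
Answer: $\frac{123347}{38} \approx 3246.0$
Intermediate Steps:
$3465 - R{\left(219,\frac{1}{-125 + I} \right)} = 3465 - \left(219 + \frac{1}{-125 + 163}\right) = 3465 - \left(219 + \frac{1}{38}\right) = 3465 - \frac{8323}{38} = \frac{123347}{38}$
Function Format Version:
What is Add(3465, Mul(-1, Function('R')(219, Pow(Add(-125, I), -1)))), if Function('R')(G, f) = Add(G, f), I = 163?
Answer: Rational(123347, 38) ≈ 3246.0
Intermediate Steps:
Add(3465, Mul(-1, Function('R')(219, Pow(Add(-125, I), -1)))) = Add(3465, Mul(-1, Add(219, Pow(Add(-125, 163), -1)))) = Add(3465, Mul(-1, Add(219, Pow(38, -1)))) = Add(3465, Mul(-1, Add(219, Rational(1, 38)))) = Add(3465, Mul(-1, Rational(8323, 38))) = Add(3465, Rational(-8323, 38)) = Rational(123347, 38)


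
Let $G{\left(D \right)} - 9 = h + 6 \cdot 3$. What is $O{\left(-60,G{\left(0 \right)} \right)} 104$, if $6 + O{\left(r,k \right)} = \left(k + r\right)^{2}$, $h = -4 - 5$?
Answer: $182832$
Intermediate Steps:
$h = -9$ ($h = -4 - 5 = -9$)
$G{\left(D \right)} = 18$ ($G{\left(D \right)} = 9 + \left(-9 + 6 \cdot 3\right) = 9 + \left(-9 + 18\right) = 9 + 9 = 18$)
$O{\left(r,k \right)} = -6 + \left(k + r\right)^{2}$
$O{\left(-60,G{\left(0 \right)} \right)} 104 = \left(-6 + \left(18 - 60\right)^{2}\right) 104 = \left(-6 + \left(-42\right)^{2}\right) 104 = \left(-6 + 1764\right) 104 = 1758 \cdot 104 = 182832$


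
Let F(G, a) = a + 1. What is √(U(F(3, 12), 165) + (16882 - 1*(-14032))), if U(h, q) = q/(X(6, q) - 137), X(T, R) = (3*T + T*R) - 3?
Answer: √5822873189/434 ≈ 175.82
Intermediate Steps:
X(T, R) = -3 + 3*T + R*T (X(T, R) = (3*T + R*T) - 3 = -3 + 3*T + R*T)
F(G, a) = 1 + a
U(h, q) = q/(-122 + 6*q) (U(h, q) = q/((-3 + 3*6 + q*6) - 137) = q/((-3 + 18 + 6*q) - 137) = q/((15 + 6*q) - 137) = q/(-122 + 6*q))
√(U(F(3, 12), 165) + (16882 - 1*(-14032))) = √((½)*165/(-61 + 3*165) + (16882 - 1*(-14032))) = √((½)*165/(-61 + 495) + (16882 + 14032)) = √((½)*165/434 + 30914) = √((½)*165*(1/434) + 30914) = √(165/868 + 30914) = √(26833517/868) = √5822873189/434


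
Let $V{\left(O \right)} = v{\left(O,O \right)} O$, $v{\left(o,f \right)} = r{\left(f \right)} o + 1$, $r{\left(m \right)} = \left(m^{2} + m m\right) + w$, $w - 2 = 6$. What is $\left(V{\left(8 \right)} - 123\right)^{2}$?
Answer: $73770921$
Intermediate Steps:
$w = 8$ ($w = 2 + 6 = 8$)
$r{\left(m \right)} = 8 + 2 m^{2}$ ($r{\left(m \right)} = \left(m^{2} + m m\right) + 8 = \left(m^{2} + m^{2}\right) + 8 = 2 m^{2} + 8 = 8 + 2 m^{2}$)
$v{\left(o,f \right)} = 1 + o \left(8 + 2 f^{2}\right)$ ($v{\left(o,f \right)} = \left(8 + 2 f^{2}\right) o + 1 = o \left(8 + 2 f^{2}\right) + 1 = 1 + o \left(8 + 2 f^{2}\right)$)
$V{\left(O \right)} = O \left(1 + 2 O \left(4 + O^{2}\right)\right)$ ($V{\left(O \right)} = \left(1 + 2 O \left(4 + O^{2}\right)\right) O = O \left(1 + 2 O \left(4 + O^{2}\right)\right)$)
$\left(V{\left(8 \right)} - 123\right)^{2} = \left(8 \left(1 + 2 \cdot 8 \left(4 + 8^{2}\right)\right) - 123\right)^{2} = \left(8 \left(1 + 2 \cdot 8 \left(4 + 64\right)\right) - 123\right)^{2} = \left(8 \left(1 + 2 \cdot 8 \cdot 68\right) - 123\right)^{2} = \left(8 \left(1 + 1088\right) - 123\right)^{2} = \left(8 \cdot 1089 - 123\right)^{2} = \left(8712 - 123\right)^{2} = 8589^{2} = 73770921$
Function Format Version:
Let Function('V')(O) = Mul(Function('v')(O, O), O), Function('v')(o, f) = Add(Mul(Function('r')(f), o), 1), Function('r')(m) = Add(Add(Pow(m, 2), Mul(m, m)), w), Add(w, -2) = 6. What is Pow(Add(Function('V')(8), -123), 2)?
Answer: 73770921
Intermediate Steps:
w = 8 (w = Add(2, 6) = 8)
Function('r')(m) = Add(8, Mul(2, Pow(m, 2))) (Function('r')(m) = Add(Add(Pow(m, 2), Mul(m, m)), 8) = Add(Add(Pow(m, 2), Pow(m, 2)), 8) = Add(Mul(2, Pow(m, 2)), 8) = Add(8, Mul(2, Pow(m, 2))))
Function('v')(o, f) = Add(1, Mul(o, Add(8, Mul(2, Pow(f, 2))))) (Function('v')(o, f) = Add(Mul(Add(8, Mul(2, Pow(f, 2))), o), 1) = Add(Mul(o, Add(8, Mul(2, Pow(f, 2)))), 1) = Add(1, Mul(o, Add(8, Mul(2, Pow(f, 2))))))
Function('V')(O) = Mul(O, Add(1, Mul(2, O, Add(4, Pow(O, 2))))) (Function('V')(O) = Mul(Add(1, Mul(2, O, Add(4, Pow(O, 2)))), O) = Mul(O, Add(1, Mul(2, O, Add(4, Pow(O, 2))))))
Pow(Add(Function('V')(8), -123), 2) = Pow(Add(Mul(8, Add(1, Mul(2, 8, Add(4, Pow(8, 2))))), -123), 2) = Pow(Add(Mul(8, Add(1, Mul(2, 8, Add(4, 64)))), -123), 2) = Pow(Add(Mul(8, Add(1, Mul(2, 8, 68))), -123), 2) = Pow(Add(Mul(8, Add(1, 1088)), -123), 2) = Pow(Add(Mul(8, 1089), -123), 2) = Pow(Add(8712, -123), 2) = Pow(8589, 2) = 73770921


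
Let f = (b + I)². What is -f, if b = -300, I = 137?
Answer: -26569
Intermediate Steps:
f = 26569 (f = (-300 + 137)² = (-163)² = 26569)
-f = -1*26569 = -26569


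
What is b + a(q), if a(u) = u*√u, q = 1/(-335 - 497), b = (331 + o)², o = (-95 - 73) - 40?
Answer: 15129 - I*√13/86528 ≈ 15129.0 - 4.1669e-5*I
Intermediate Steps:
o = -208 (o = -168 - 40 = -208)
b = 15129 (b = (331 - 208)² = 123² = 15129)
q = -1/832 (q = 1/(-832) = -1/832 ≈ -0.0012019)
a(u) = u^(3/2)
b + a(q) = 15129 + (-1/832)^(3/2) = 15129 - I*√13/86528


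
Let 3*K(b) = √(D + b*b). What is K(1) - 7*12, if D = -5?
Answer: -84 + 2*I/3 ≈ -84.0 + 0.66667*I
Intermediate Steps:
K(b) = √(-5 + b²)/3 (K(b) = √(-5 + b*b)/3 = √(-5 + b²)/3)
K(1) - 7*12 = √(-5 + 1²)/3 - 7*12 = √(-5 + 1)/3 - 84 = √(-4)/3 - 84 = (2*I)/3 - 84 = 2*I/3 - 84 = -84 + 2*I/3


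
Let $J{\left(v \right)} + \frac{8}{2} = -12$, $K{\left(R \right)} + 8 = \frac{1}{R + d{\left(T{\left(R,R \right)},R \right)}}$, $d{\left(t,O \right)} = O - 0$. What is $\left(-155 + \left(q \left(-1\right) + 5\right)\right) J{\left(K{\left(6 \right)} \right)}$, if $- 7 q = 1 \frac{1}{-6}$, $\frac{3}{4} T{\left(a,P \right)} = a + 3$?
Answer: $\frac{50408}{21} \approx 2400.4$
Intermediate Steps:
$T{\left(a,P \right)} = 4 + \frac{4 a}{3}$ ($T{\left(a,P \right)} = \frac{4 \left(a + 3\right)}{3} = \frac{4 \left(3 + a\right)}{3} = 4 + \frac{4 a}{3}$)
$d{\left(t,O \right)} = O$ ($d{\left(t,O \right)} = O + 0 = O$)
$K{\left(R \right)} = -8 + \frac{1}{2 R}$ ($K{\left(R \right)} = -8 + \frac{1}{R + R} = -8 + \frac{1}{2 R}$)
$q = \frac{1}{42}$ ($q = - \frac{1 \frac{1}{-6}}{7} = - \frac{1 \left(- \frac{1}{6}\right)}{7} = \left(- \frac{1}{7}\right) \left(- \frac{1}{6}\right) = \frac{1}{42} \approx 0.02381$)
$J{\left(v \right)} = -16$ ($J{\left(v \right)} = -4 - 12 = -16$)
$\left(-155 + \left(q \left(-1\right) + 5\right)\right) J{\left(K{\left(6 \right)} \right)} = \left(-155 + \left(\frac{1}{42} \left(-1\right) + 5\right)\right) \left(-16\right) = \left(-155 + \left(- \frac{1}{42} + 5\right)\right) \left(-16\right) = \left(-155 + \frac{209}{42}\right) \left(-16\right) = \left(- \frac{6301}{42}\right) \left(-16\right) = \frac{50408}{21}$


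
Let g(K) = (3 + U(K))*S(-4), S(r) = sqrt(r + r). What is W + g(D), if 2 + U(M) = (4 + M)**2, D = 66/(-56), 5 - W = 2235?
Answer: -2230 + 7025*I*sqrt(2)/392 ≈ -2230.0 + 25.344*I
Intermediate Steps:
W = -2230 (W = 5 - 1*2235 = 5 - 2235 = -2230)
S(r) = sqrt(2)*sqrt(r) (S(r) = sqrt(2*r) = sqrt(2)*sqrt(r))
D = -33/28 (D = 66*(-1/56) = -33/28 ≈ -1.1786)
U(M) = -2 + (4 + M)**2
g(K) = 2*I*sqrt(2)*(1 + (4 + K)**2) (g(K) = (3 + (-2 + (4 + K)**2))*(sqrt(2)*sqrt(-4)) = (1 + (4 + K)**2)*(sqrt(2)*(2*I)) = (1 + (4 + K)**2)*(2*I*sqrt(2)) = 2*I*sqrt(2)*(1 + (4 + K)**2))
W + g(D) = -2230 + 2*I*sqrt(2)*(1 + (4 - 33/28)**2) = -2230 + 2*I*sqrt(2)*(1 + (79/28)**2) = -2230 + 2*I*sqrt(2)*(1 + 6241/784) = -2230 + 2*I*sqrt(2)*(7025/784) = -2230 + 7025*I*sqrt(2)/392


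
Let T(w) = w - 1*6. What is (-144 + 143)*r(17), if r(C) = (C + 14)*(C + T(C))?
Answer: -868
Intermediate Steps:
T(w) = -6 + w (T(w) = w - 6 = -6 + w)
r(C) = (-6 + 2*C)*(14 + C) (r(C) = (C + 14)*(C + (-6 + C)) = (14 + C)*(-6 + 2*C) = (-6 + 2*C)*(14 + C))
(-144 + 143)*r(17) = (-144 + 143)*(-84 + 2*17**2 + 22*17) = -(-84 + 2*289 + 374) = -(-84 + 578 + 374) = -1*868 = -868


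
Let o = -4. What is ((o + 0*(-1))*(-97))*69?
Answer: 26772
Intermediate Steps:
((o + 0*(-1))*(-97))*69 = ((-4 + 0*(-1))*(-97))*69 = ((-4 + 0)*(-97))*69 = -4*(-97)*69 = 388*69 = 26772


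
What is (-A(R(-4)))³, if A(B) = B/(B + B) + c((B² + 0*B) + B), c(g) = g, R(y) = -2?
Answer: -125/8 ≈ -15.625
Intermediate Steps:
A(B) = ½ + B + B² (A(B) = B/(B + B) + ((B² + 0*B) + B) = B/((2*B)) + ((B² + 0) + B) = (1/(2*B))*B + (B² + B) = ½ + (B + B²) = ½ + B + B²)
(-A(R(-4)))³ = (-(½ - 2 + (-2)²))³ = (-(½ - 2 + 4))³ = (-1*5/2)³ = (-5/2)³ = -125/8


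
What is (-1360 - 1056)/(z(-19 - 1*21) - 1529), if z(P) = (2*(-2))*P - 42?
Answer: 2416/1411 ≈ 1.7123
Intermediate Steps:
z(P) = -42 - 4*P (z(P) = -4*P - 42 = -42 - 4*P)
(-1360 - 1056)/(z(-19 - 1*21) - 1529) = (-1360 - 1056)/((-42 - 4*(-19 - 1*21)) - 1529) = -2416/((-42 - 4*(-19 - 21)) - 1529) = -2416/((-42 - 4*(-40)) - 1529) = -2416/((-42 + 160) - 1529) = -2416/(118 - 1529) = -2416/(-1411) = -2416*(-1/1411) = 2416/1411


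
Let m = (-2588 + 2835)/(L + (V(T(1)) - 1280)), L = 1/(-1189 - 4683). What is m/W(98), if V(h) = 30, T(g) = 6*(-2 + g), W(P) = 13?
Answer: -111568/7340001 ≈ -0.015200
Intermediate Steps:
L = -1/5872 (L = 1/(-5872) = -1/5872 ≈ -0.00017030)
T(g) = -12 + 6*g
m = -1450384/7340001 (m = (-2588 + 2835)/(-1/5872 + (30 - 1280)) = 247/(-1/5872 - 1250) = 247/(-7340001/5872) = 247*(-5872/7340001) = -1450384/7340001 ≈ -0.19760)
m/W(98) = -1450384/7340001/13 = -1450384/7340001*1/13 = -111568/7340001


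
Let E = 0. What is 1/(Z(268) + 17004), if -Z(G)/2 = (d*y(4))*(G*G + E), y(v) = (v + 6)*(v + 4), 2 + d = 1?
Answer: 1/11508844 ≈ 8.6890e-8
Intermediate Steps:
d = -1 (d = -2 + 1 = -1)
y(v) = (4 + v)*(6 + v) (y(v) = (6 + v)*(4 + v) = (4 + v)*(6 + v))
Z(G) = 160*G² (Z(G) = -2*(-(24 + 4² + 10*4))*(G*G + 0) = -2*(-(24 + 16 + 40))*(G² + 0) = -2*(-1*80)*G² = -(-160)*G² = 160*G²)
1/(Z(268) + 17004) = 1/(160*268² + 17004) = 1/(160*71824 + 17004) = 1/(11491840 + 17004) = 1/11508844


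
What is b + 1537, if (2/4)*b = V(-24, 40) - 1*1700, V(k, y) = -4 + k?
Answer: -1919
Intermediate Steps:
b = -3456 (b = 2*((-4 - 24) - 1*1700) = 2*(-28 - 1700) = 2*(-1728) = -3456)
b + 1537 = -3456 + 1537 = -1919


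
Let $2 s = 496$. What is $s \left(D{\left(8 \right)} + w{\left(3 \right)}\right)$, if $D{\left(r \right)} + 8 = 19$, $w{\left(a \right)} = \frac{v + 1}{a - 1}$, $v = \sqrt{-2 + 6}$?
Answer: $3100$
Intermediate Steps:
$v = 2$ ($v = \sqrt{4} = 2$)
$s = 248$ ($s = \frac{1}{2} \cdot 496 = 248$)
$w{\left(a \right)} = \frac{3}{-1 + a}$ ($w{\left(a \right)} = \frac{2 + 1}{a - 1} = \frac{3}{-1 + a}$)
$D{\left(r \right)} = 11$ ($D{\left(r \right)} = -8 + 19 = 11$)
$s \left(D{\left(8 \right)} + w{\left(3 \right)}\right) = 248 \left(11 + \frac{3}{-1 + 3}\right) = 248 \left(11 + \frac{3}{2}\right) = 248 \cdot \frac{25}{2} = 3100$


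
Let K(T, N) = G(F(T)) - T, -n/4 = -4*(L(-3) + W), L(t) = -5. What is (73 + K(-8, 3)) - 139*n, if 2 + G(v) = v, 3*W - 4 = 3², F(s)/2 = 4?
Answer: 4709/3 ≈ 1569.7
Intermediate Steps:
F(s) = 8 (F(s) = 2*4 = 8)
W = 13/3 (W = 4/3 + (⅓)*3² = 4/3 + (⅓)*9 = 4/3 + 3 = 13/3 ≈ 4.3333)
n = -32/3 (n = -(-16)*(-5 + 13/3) = -(-16)*(-2)/3 = -4*8/3 = -32/3 ≈ -10.667)
G(v) = -2 + v
K(T, N) = 6 - T (K(T, N) = (-2 + 8) - T = 6 - T)
(73 + K(-8, 3)) - 139*n = (73 + (6 - 1*(-8))) - 139*(-32/3) = (73 + (6 + 8)) + 4448/3 = (73 + 14) + 4448/3 = 87 + 4448/3 = 4709/3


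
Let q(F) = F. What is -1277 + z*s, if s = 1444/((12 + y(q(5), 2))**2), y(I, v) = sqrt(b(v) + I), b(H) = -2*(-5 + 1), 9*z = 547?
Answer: -73222097/154449 - 6318944*sqrt(13)/51483 ≈ -916.63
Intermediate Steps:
z = 547/9 (z = (1/9)*547 = 547/9 ≈ 60.778)
b(H) = 8 (b(H) = -2*(-4) = 8)
y(I, v) = sqrt(8 + I)
s = 1444/(12 + sqrt(13))**2 (s = 1444/((12 + sqrt(8 + 5))**2) = 1444/((12 + sqrt(13))**2) = 1444/(12 + sqrt(13))**2 ≈ 5.9294)
-1277 + z*s = -1277 + 547*(1444/(12 + sqrt(13))**2)/9 = -1277 + 789868/(9*(12 + sqrt(13))**2)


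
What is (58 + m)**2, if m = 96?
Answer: 23716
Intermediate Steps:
(58 + m)**2 = (58 + 96)**2 = 154**2 = 23716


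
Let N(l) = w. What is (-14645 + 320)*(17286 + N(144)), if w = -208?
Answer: -244642350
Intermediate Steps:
N(l) = -208
(-14645 + 320)*(17286 + N(144)) = (-14645 + 320)*(17286 - 208) = -14325*17078 = -244642350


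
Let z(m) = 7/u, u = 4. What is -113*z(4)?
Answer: -791/4 ≈ -197.75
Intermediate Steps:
z(m) = 7/4
-113*z(4) = -113*7/4 = -791/4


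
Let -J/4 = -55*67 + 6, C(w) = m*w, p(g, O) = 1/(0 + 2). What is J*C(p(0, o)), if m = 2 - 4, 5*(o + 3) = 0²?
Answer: -14716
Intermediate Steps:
o = -3 (o = -3 + (⅕)*0² = -3 + (⅕)*0 = -3 + 0 = -3)
m = -2
p(g, O) = ½ (p(g, O) = 1/2 = ½)
C(w) = -2*w
J = 14716 (J = -4*(-55*67 + 6) = -4*(-3685 + 6) = -4*(-3679) = 14716)
J*C(p(0, o)) = 14716*(-2*½) = 14716*(-1) = -14716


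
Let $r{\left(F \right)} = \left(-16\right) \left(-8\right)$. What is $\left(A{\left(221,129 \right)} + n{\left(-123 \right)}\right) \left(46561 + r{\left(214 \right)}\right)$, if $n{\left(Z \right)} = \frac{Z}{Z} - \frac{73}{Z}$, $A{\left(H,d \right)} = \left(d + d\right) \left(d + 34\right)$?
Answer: $\frac{80504877794}{41} \approx 1.9635 \cdot 10^{9}$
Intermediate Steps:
$A{\left(H,d \right)} = 2 d \left(34 + d\right)$
$n{\left(Z \right)} = 1 - \frac{73}{Z}$
$r{\left(F \right)} = 128$
$\left(A{\left(221,129 \right)} + n{\left(-123 \right)}\right) \left(46561 + r{\left(214 \right)}\right) = \left(2 \cdot 129 \left(34 + 129\right) + \frac{-73 - 123}{-123}\right) \left(46561 + 128\right) = \left(2 \cdot 129 \cdot 163 - - \frac{196}{123}\right) 46689 = \left(42054 + \frac{196}{123}\right) 46689 = \frac{5172838}{123} \cdot 46689 = \frac{80504877794}{41}$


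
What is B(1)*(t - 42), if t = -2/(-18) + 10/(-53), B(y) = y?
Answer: -20071/477 ≈ -42.078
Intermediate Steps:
t = -37/477 (t = -2*(-1/18) + 10*(-1/53) = ⅑ - 10/53 = -37/477 ≈ -0.077568)
B(1)*(t - 42) = 1*(-37/477 - 42) = 1*(-20071/477) = -20071/477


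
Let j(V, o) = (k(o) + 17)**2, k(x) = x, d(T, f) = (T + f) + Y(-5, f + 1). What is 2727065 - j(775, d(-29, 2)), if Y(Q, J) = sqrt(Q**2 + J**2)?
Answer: 2726931 + 20*sqrt(34) ≈ 2.7270e+6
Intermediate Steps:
Y(Q, J) = sqrt(J**2 + Q**2)
d(T, f) = T + f + sqrt(25 + (1 + f)**2) (d(T, f) = (T + f) + sqrt((f + 1)**2 + (-5)**2) = (T + f) + sqrt((1 + f)**2 + 25) = (T + f) + sqrt(25 + (1 + f)**2) = T + f + sqrt(25 + (1 + f)**2))
j(V, o) = (17 + o)**2 (j(V, o) = (o + 17)**2 = (17 + o)**2)
2727065 - j(775, d(-29, 2)) = 2727065 - (17 + (-29 + 2 + sqrt(25 + (1 + 2)**2)))**2 = 2727065 - (17 + (-29 + 2 + sqrt(25 + 3**2)))**2 = 2727065 - (17 + (-29 + 2 + sqrt(25 + 9)))**2 = 2727065 - (17 + (-29 + 2 + sqrt(34)))**2 = 2727065 - (17 + (-27 + sqrt(34)))**2 = 2727065 - (-10 + sqrt(34))**2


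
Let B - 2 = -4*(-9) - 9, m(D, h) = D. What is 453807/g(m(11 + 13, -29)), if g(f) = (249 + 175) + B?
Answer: 151269/151 ≈ 1001.8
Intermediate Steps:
B = 29 (B = 2 + (-4*(-9) - 9) = 2 + (36 - 9) = 2 + 27 = 29)
g(f) = 453 (g(f) = (249 + 175) + 29 = 424 + 29 = 453)
453807/g(m(11 + 13, -29)) = 453807/453 = 453807*(1/453) = 151269/151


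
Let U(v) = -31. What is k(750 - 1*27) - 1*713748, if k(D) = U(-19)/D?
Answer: -516039835/723 ≈ -7.1375e+5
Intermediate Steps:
k(D) = -31/D
k(750 - 1*27) - 1*713748 = -31/(750 - 1*27) - 1*713748 = -31/(750 - 27) - 713748 = -31/723 - 713748 = -516039835/723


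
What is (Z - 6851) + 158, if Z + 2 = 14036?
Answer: 7341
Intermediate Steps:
Z = 14034 (Z = -2 + 14036 = 14034)
(Z - 6851) + 158 = (14034 - 6851) + 158 = 7183 + 158 = 7341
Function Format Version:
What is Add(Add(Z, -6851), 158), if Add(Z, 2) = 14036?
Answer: 7341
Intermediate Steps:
Z = 14034 (Z = Add(-2, 14036) = 14034)
Add(Add(Z, -6851), 158) = Add(Add(14034, -6851), 158) = Add(7183, 158) = 7341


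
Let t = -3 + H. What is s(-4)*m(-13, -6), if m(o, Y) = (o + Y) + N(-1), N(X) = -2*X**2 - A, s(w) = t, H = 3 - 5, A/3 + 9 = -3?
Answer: -75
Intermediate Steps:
A = -36 (A = -27 + 3*(-3) = -27 - 9 = -36)
H = -2
t = -5 (t = -3 - 2 = -5)
s(w) = -5
N(X) = 36 - 2*X**2 (N(X) = -2*X**2 - 1*(-36) = -2*X**2 + 36 = 36 - 2*X**2)
m(o, Y) = 34 + Y + o (m(o, Y) = (o + Y) + (36 - 2*(-1)**2) = (Y + o) + (36 - 2*1) = (Y + o) + (36 - 2) = (Y + o) + 34 = 34 + Y + o)
s(-4)*m(-13, -6) = -5*(34 - 6 - 13) = -5*15 = -75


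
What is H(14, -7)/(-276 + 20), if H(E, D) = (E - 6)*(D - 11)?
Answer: 9/16 ≈ 0.56250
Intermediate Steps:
H(E, D) = (-11 + D)*(-6 + E) (H(E, D) = (-6 + E)*(-11 + D) = (-11 + D)*(-6 + E))
H(14, -7)/(-276 + 20) = (66 - 11*14 - 6*(-7) - 7*14)/(-276 + 20) = (66 - 154 + 42 - 98)/(-256) = -1/256*(-144) = 9/16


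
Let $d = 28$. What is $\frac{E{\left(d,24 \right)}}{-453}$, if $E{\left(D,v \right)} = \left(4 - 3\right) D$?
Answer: $- \frac{28}{453} \approx -0.06181$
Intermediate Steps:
$E{\left(D,v \right)} = D$ ($E{\left(D,v \right)} = 1 D = D$)
$\frac{E{\left(d,24 \right)}}{-453} = \frac{28}{-453} = 28 \left(- \frac{1}{453}\right) = - \frac{28}{453}$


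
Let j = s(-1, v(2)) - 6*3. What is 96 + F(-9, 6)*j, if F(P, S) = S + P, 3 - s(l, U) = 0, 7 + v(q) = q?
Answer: 141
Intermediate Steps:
v(q) = -7 + q
s(l, U) = 3 (s(l, U) = 3 - 1*0 = 3 + 0 = 3)
F(P, S) = P + S
j = -15 (j = 3 - 6*3 = 3 - 18 = -15)
96 + F(-9, 6)*j = 96 + (-9 + 6)*(-15) = 96 - 3*(-15) = 96 + 45 = 141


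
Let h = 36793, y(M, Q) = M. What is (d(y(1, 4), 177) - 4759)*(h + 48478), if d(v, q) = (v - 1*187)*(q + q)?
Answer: -6020388413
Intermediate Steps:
d(v, q) = 2*q*(-187 + v) (d(v, q) = (v - 187)*(2*q) = (-187 + v)*(2*q) = 2*q*(-187 + v))
(d(y(1, 4), 177) - 4759)*(h + 48478) = (2*177*(-187 + 1) - 4759)*(36793 + 48478) = (2*177*(-186) - 4759)*85271 = (-65844 - 4759)*85271 = -70603*85271 = -6020388413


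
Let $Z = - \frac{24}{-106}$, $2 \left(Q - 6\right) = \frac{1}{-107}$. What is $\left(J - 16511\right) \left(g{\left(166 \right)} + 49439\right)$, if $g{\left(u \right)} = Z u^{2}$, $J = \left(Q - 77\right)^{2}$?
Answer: $- \frac{1549979915947409}{2427188} \approx -6.3859 \cdot 10^{8}$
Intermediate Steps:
$Q = \frac{1283}{214}$ ($Q = 6 + \frac{1}{2 \left(-107\right)} = 6 + \frac{1}{2} \left(- \frac{1}{107}\right) = 6 - \frac{1}{214} = \frac{1283}{214} \approx 5.9953$)
$Z = \frac{12}{53}$ ($Z = \left(-24\right) \left(- \frac{1}{106}\right) = \frac{12}{53} \approx 0.22642$)
$J = \frac{230888025}{45796}$ ($J = \left(\frac{1283}{214} - 77\right)^{2} = \left(- \frac{15195}{214}\right)^{2} = \frac{230888025}{45796} \approx 5041.7$)
$g{\left(u \right)} = \frac{12 u^{2}}{53}$
$\left(J - 16511\right) \left(g{\left(166 \right)} + 49439\right) = \left(\frac{230888025}{45796} - 16511\right) \left(\frac{12 \cdot 166^{2}}{53} + 49439\right) = - \frac{525249731 \left(\frac{12}{53} \cdot 27556 + 49439\right)}{45796} = - \frac{525249731 \left(\frac{330672}{53} + 49439\right)}{45796} = \left(- \frac{525249731}{45796}\right) \frac{2950939}{53} = - \frac{1549979915947409}{2427188}$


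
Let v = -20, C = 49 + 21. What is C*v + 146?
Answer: -1254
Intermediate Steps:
C = 70
C*v + 146 = 70*(-20) + 146 = -1400 + 146 = -1254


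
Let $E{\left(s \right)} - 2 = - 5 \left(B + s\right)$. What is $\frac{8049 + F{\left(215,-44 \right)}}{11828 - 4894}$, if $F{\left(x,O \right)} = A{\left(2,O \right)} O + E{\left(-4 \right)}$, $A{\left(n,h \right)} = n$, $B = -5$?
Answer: $\frac{4004}{3467} \approx 1.1549$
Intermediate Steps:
$E{\left(s \right)} = 27 - 5 s$ ($E{\left(s \right)} = 2 - 5 \left(-5 + s\right) = 2 - \left(-25 + 5 s\right) = 27 - 5 s$)
$F{\left(x,O \right)} = 47 + 2 O$ ($F{\left(x,O \right)} = 2 O + \left(27 - -20\right) = 2 O + \left(27 + 20\right) = 2 O + 47 = 47 + 2 O$)
$\frac{8049 + F{\left(215,-44 \right)}}{11828 - 4894} = \frac{8049 + \left(47 + 2 \left(-44\right)\right)}{11828 - 4894} = \frac{8049 + \left(47 - 88\right)}{6934} = \left(8049 - 41\right) \frac{1}{6934} = 8008 \cdot \frac{1}{6934} = \frac{4004}{3467}$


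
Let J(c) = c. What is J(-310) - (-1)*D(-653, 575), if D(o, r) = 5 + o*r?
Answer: -375780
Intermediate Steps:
J(-310) - (-1)*D(-653, 575) = -310 - (-1)*(5 - 653*575) = -310 - (-1)*(5 - 375475) = -310 - (-1)*(-375470) = -310 - 1*375470 = -310 - 375470 = -375780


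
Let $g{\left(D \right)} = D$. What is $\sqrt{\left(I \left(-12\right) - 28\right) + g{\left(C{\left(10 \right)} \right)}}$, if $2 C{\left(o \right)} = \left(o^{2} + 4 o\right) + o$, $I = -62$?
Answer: $\sqrt{791} \approx 28.125$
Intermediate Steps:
$C{\left(o \right)} = \frac{o^{2}}{2} + \frac{5 o}{2}$ ($C{\left(o \right)} = \frac{\left(o^{2} + 4 o\right) + o}{2} = \frac{o^{2} + 5 o}{2} = \frac{o^{2}}{2} + \frac{5 o}{2}$)
$\sqrt{\left(I \left(-12\right) - 28\right) + g{\left(C{\left(10 \right)} \right)}} = \sqrt{\left(\left(-62\right) \left(-12\right) - 28\right) + \frac{1}{2} \cdot 10 \left(5 + 10\right)} = \sqrt{\left(744 - 28\right) + \frac{1}{2} \cdot 10 \cdot 15} = \sqrt{716 + 75} = \sqrt{791}$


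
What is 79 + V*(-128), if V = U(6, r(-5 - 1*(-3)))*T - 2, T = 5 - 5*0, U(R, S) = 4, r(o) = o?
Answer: -2225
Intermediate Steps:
T = 5 (T = 5 + 0 = 5)
V = 18 (V = 4*5 - 2 = 20 - 2 = 18)
79 + V*(-128) = 79 + 18*(-128) = 79 - 2304 = -2225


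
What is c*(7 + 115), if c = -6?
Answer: -732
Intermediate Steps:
c*(7 + 115) = -6*(7 + 115) = -6*122 = -732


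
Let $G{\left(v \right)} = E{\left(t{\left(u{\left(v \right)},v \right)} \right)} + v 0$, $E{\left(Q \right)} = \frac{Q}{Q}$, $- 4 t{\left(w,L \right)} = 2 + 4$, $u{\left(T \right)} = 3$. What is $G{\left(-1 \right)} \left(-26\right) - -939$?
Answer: $913$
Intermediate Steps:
$t{\left(w,L \right)} = - \frac{3}{2}$ ($t{\left(w,L \right)} = - \frac{2 + 4}{4} = \left(- \frac{1}{4}\right) 6 = - \frac{3}{2}$)
$E{\left(Q \right)} = 1$
$G{\left(v \right)} = 1$ ($G{\left(v \right)} = 1 + v 0 = 1 + 0 = 1$)
$G{\left(-1 \right)} \left(-26\right) - -939 = 1 \left(-26\right) - -939 = -26 + 939 = 913$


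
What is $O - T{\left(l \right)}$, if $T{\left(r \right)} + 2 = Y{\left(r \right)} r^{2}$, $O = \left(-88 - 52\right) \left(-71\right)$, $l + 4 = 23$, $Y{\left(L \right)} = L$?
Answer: $3083$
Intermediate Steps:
$l = 19$ ($l = -4 + 23 = 19$)
$O = 9940$ ($O = \left(-140\right) \left(-71\right) = 9940$)
$T{\left(r \right)} = -2 + r^{3}$ ($T{\left(r \right)} = -2 + r r^{2} = -2 + r^{3}$)
$O - T{\left(l \right)} = 9940 - \left(-2 + 19^{3}\right) = 9940 - \left(-2 + 6859\right) = 9940 - 6857 = 3083$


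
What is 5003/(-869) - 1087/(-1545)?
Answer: -6785032/1342605 ≈ -5.0536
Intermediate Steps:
5003/(-869) - 1087/(-1545) = 5003*(-1/869) - 1087*(-1/1545) = -5003/869 + 1087/1545 = -6785032/1342605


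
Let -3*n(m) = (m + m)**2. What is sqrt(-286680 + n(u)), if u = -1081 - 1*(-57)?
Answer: 2*I*sqrt(3790758)/3 ≈ 1298.0*I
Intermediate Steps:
u = -1024 (u = -1081 + 57 = -1024)
n(m) = -4*m**2/3 (n(m) = -(m + m)**2/3 = -4*m**2/3)
sqrt(-286680 + n(u)) = sqrt(-286680 - 4/3*(-1024)**2) = sqrt(-286680 - 4/3*1048576) = sqrt(-286680 - 4194304/3) = sqrt(-5054344/3) = 2*I*sqrt(3790758)/3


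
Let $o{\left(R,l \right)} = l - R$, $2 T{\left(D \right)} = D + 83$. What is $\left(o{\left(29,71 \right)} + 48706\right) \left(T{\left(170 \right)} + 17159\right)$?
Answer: $842633554$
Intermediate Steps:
$T{\left(D \right)} = \frac{83}{2} + \frac{D}{2}$ ($T{\left(D \right)} = \frac{D + 83}{2} = \frac{83 + D}{2} = \frac{83}{2} + \frac{D}{2}$)
$\left(o{\left(29,71 \right)} + 48706\right) \left(T{\left(170 \right)} + 17159\right) = \left(\left(71 - 29\right) + 48706\right) \left(\left(\frac{83}{2} + \frac{1}{2} \cdot 170\right) + 17159\right) = \left(\left(71 - 29\right) + 48706\right) \left(\left(\frac{83}{2} + 85\right) + 17159\right) = \left(42 + 48706\right) \left(\frac{253}{2} + 17159\right) = 48748 \cdot \frac{34571}{2} = 842633554$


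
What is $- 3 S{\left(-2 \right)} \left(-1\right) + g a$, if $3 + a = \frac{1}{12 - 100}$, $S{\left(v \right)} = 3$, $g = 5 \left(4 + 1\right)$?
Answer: $- \frac{5833}{88} \approx -66.284$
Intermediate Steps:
$g = 25$ ($g = 5 \cdot 5 = 25$)
$a = - \frac{265}{88}$ ($a = -3 + \frac{1}{12 - 100} = -3 + \frac{1}{-88} = -3 - \frac{1}{88} = - \frac{265}{88} \approx -3.0114$)
$- 3 S{\left(-2 \right)} \left(-1\right) + g a = \left(-3\right) 3 \left(-1\right) + 25 \left(- \frac{265}{88}\right) = \left(-9\right) \left(-1\right) - \frac{6625}{88} = 9 - \frac{6625}{88} = - \frac{5833}{88}$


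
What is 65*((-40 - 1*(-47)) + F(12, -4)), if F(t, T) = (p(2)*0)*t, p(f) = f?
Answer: 455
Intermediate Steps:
F(t, T) = 0 (F(t, T) = (2*0)*t = 0*t = 0)
65*((-40 - 1*(-47)) + F(12, -4)) = 65*((-40 - 1*(-47)) + 0) = 65*((-40 + 47) + 0) = 65*(7 + 0) = 65*7 = 455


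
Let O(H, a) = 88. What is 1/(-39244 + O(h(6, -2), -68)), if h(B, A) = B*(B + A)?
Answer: -1/39156 ≈ -2.5539e-5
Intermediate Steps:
h(B, A) = B*(A + B)
1/(-39244 + O(h(6, -2), -68)) = 1/(-39244 + 88) = 1/(-39156) = -1/39156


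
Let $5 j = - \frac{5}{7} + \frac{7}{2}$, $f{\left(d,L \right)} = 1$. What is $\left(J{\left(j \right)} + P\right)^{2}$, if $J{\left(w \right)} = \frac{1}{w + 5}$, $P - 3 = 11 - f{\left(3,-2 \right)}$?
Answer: $\frac{26286129}{151321} \approx 173.71$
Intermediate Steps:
$j = \frac{39}{70}$ ($j = \frac{- \frac{5}{7} + \frac{7}{2}}{5} = \frac{1}{5} \cdot \frac{39}{14} = \frac{39}{70} \approx 0.55714$)
$P = 13$ ($P = 3 + \left(11 - 1\right) = 3 + 10 = 13$)
$J{\left(w \right)} = \frac{1}{5 + w}$
$\left(J{\left(j \right)} + P\right)^{2} = \left(\frac{1}{5 + \frac{39}{70}} + 13\right)^{2} = \left(\frac{1}{\frac{389}{70}} + 13\right)^{2} = \left(\frac{70}{389} + 13\right)^{2} = \left(\frac{5127}{389}\right)^{2} = \frac{26286129}{151321}$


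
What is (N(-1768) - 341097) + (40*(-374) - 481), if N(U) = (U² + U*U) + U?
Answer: 5893342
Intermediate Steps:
N(U) = U + 2*U² (N(U) = (U² + U²) + U = 2*U² + U = U + 2*U²)
(N(-1768) - 341097) + (40*(-374) - 481) = (-1768*(1 + 2*(-1768)) - 341097) + (40*(-374) - 481) = (-1768*(1 - 3536) - 341097) + (-14960 - 481) = (-1768*(-3535) - 341097) - 15441 = (6249880 - 341097) - 15441 = 5908783 - 15441 = 5893342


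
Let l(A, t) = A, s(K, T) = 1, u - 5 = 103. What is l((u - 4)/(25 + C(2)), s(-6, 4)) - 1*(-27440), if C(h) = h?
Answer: 740984/27 ≈ 27444.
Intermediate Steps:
u = 108 (u = 5 + 103 = 108)
l((u - 4)/(25 + C(2)), s(-6, 4)) - 1*(-27440) = (108 - 4)/(25 + 2) - 1*(-27440) = 104/27 + 27440 = 740984/27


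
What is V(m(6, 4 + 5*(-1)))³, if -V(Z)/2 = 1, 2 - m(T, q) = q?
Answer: -8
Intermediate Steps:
m(T, q) = 2 - q
V(Z) = -2 (V(Z) = -2*1 = -2)
V(m(6, 4 + 5*(-1)))³ = (-2)³ = -8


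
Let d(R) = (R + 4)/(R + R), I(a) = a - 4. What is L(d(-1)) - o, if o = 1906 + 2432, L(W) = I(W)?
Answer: -8687/2 ≈ -4343.5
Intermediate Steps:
I(a) = -4 + a
d(R) = (4 + R)/(2*R) (d(R) = (4 + R)/((2*R)) = (4 + R)*(1/(2*R)) = (4 + R)/(2*R))
L(W) = -4 + W
o = 4338
L(d(-1)) - o = (-4 + (½)*(4 - 1)/(-1)) - 1*4338 = (-4 + (½)*(-1)*3) - 4338 = (-4 - 3/2) - 4338 = -11/2 - 4338 = -8687/2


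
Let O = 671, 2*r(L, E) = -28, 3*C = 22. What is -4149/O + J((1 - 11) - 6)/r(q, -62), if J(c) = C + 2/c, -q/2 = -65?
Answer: -1510147/225456 ≈ -6.6982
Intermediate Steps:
C = 22/3 (C = (⅓)*22 = 22/3 ≈ 7.3333)
q = 130 (q = -2*(-65) = 130)
r(L, E) = -14 (r(L, E) = (½)*(-28) = -14)
J(c) = 22/3 + 2/c
-4149/O + J((1 - 11) - 6)/r(q, -62) = -4149/671 + (22/3 + 2/((1 - 11) - 6))/(-14) = -4149*1/671 + (22/3 + 2/(-10 - 6))*(-1/14) = -4149/671 + (22/3 + 2/(-16))*(-1/14) = -4149/671 + (22/3 + 2*(-1/16))*(-1/14) = -4149/671 + (22/3 - ⅛)*(-1/14) = -4149/671 + (173/24)*(-1/14) = -4149/671 - 173/336 = -1510147/225456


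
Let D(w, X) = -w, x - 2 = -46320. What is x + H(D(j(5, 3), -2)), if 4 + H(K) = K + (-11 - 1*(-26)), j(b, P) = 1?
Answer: -46308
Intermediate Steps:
x = -46318 (x = 2 - 46320 = -46318)
H(K) = 11 + K (H(K) = -4 + (K + (-11 - 1*(-26))) = -4 + (K + (-11 + 26)) = -4 + (K + 15) = -4 + (15 + K) = 11 + K)
x + H(D(j(5, 3), -2)) = -46318 + (11 - 1*1) = -46318 + (11 - 1) = -46318 + 10 = -46308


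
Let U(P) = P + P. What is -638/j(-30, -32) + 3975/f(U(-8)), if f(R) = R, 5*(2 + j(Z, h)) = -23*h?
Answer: -133495/528 ≈ -252.83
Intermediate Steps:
j(Z, h) = -2 - 23*h/5 (j(Z, h) = -2 + (-23*h)/5 = -2 - 23*h/5)
U(P) = 2*P
-638/j(-30, -32) + 3975/f(U(-8)) = -638/(-2 - 23/5*(-32)) + 3975/((2*(-8))) = -638/(-2 + 736/5) + 3975/(-16) = -638/726/5 + 3975*(-1/16) = -638*5/726 - 3975/16 = -145/33 - 3975/16 = -133495/528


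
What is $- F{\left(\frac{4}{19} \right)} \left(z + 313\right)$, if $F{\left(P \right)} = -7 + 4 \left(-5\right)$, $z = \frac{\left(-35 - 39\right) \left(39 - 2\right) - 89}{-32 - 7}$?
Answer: $\frac{135306}{13} \approx 10408.0$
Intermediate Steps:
$z = \frac{2827}{39}$ ($z = \frac{\left(-74\right) 37 - 89}{-39} = \left(-2738 - 89\right) \left(- \frac{1}{39}\right) = \left(-2827\right) \left(- \frac{1}{39}\right) = \frac{2827}{39} \approx 72.487$)
$F{\left(P \right)} = -27$ ($F{\left(P \right)} = -7 - 20 = -27$)
$- F{\left(\frac{4}{19} \right)} \left(z + 313\right) = - \left(-27\right) \left(\frac{2827}{39} + 313\right) = - \frac{\left(-27\right) 15034}{39} = \left(-1\right) \left(- \frac{135306}{13}\right) = \frac{135306}{13}$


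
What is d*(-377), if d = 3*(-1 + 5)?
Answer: -4524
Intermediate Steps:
d = 12 (d = 3*4 = 12)
d*(-377) = 12*(-377) = -4524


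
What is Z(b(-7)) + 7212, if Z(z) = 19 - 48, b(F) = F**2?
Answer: 7183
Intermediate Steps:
Z(z) = -29
Z(b(-7)) + 7212 = -29 + 7212 = 7183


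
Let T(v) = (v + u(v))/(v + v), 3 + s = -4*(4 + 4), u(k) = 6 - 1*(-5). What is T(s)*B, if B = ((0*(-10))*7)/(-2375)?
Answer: 0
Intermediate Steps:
u(k) = 11 (u(k) = 6 + 5 = 11)
s = -35 (s = -3 - 4*(4 + 4) = -3 - 4*8 = -3 - 32 = -35)
T(v) = (11 + v)/(2*v) (T(v) = (v + 11)/(v + v) = (11 + v)/((2*v)) = (11 + v)*(1/(2*v)) = (11 + v)/(2*v))
B = 0 (B = (0*7)*(-1/2375) = 0*(-1/2375) = 0)
T(s)*B = ((½)*(11 - 35)/(-35))*0 = ((½)*(-1/35)*(-24))*0 = (12/35)*0 = 0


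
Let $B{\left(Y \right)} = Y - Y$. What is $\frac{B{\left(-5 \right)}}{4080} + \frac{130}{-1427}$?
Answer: $- \frac{130}{1427} \approx -0.0911$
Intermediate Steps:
$B{\left(Y \right)} = 0$
$\frac{B{\left(-5 \right)}}{4080} + \frac{130}{-1427} = \frac{0}{4080} + \frac{130}{-1427} = 0 \cdot \frac{1}{4080} + 130 \left(- \frac{1}{1427}\right) = 0 - \frac{130}{1427} = - \frac{130}{1427}$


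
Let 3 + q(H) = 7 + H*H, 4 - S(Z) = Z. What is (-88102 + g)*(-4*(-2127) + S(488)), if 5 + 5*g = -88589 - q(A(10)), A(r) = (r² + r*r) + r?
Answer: -4599420992/5 ≈ -9.1988e+8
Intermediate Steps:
A(r) = r + 2*r² (A(r) = (r² + r²) + r = 2*r² + r = r + 2*r²)
S(Z) = 4 - Z
q(H) = 4 + H² (q(H) = -3 + (7 + H*H) = -3 + (7 + H²) = 4 + H²)
g = -132698/5 (g = -1 + (-88589 - (4 + (10*(1 + 2*10))²))/5 = -1 + (-88589 - (4 + (10*(1 + 20))²))/5 = -1 + (-88589 - (4 + (10*21)²))/5 = -1 + (-88589 - (4 + 210²))/5 = -1 + (-88589 - (4 + 44100))/5 = -1 + (-88589 - 1*44104)/5 = -1 + (-88589 - 44104)/5 = -1 + (⅕)*(-132693) = -1 - 132693/5 = -132698/5 ≈ -26540.)
(-88102 + g)*(-4*(-2127) + S(488)) = (-88102 - 132698/5)*(-4*(-2127) + (4 - 1*488)) = -573208*(8508 + (4 - 488))/5 = -573208*(8508 - 484)/5 = -573208/5*8024 = -4599420992/5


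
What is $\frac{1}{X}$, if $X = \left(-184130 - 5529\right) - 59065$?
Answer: $- \frac{1}{248724} \approx -4.0205 \cdot 10^{-6}$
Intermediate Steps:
$X = -248724$ ($X = -189659 - 59065 = -248724$)
$\frac{1}{X} = \frac{1}{-248724} = - \frac{1}{248724}$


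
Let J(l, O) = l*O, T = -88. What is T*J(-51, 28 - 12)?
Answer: 71808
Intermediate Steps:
J(l, O) = O*l
T*J(-51, 28 - 12) = -88*(28 - 12)*(-51) = -1408*(-51) = -88*(-816) = 71808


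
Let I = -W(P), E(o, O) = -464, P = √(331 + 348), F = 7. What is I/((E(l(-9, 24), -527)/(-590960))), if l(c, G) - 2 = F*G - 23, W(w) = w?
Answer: -36935*√679/29 ≈ -33188.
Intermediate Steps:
P = √679 ≈ 26.058
l(c, G) = -21 + 7*G (l(c, G) = 2 + (7*G - 23) = 2 + (-23 + 7*G) = -21 + 7*G)
I = -√679 ≈ -26.058
I/((E(l(-9, 24), -527)/(-590960))) = (-√679)/((-464/(-590960))) = (-√679)/((-464*(-1/590960))) = (-√679)/(29/36935) = -√679*(36935/29) = -36935*√679/29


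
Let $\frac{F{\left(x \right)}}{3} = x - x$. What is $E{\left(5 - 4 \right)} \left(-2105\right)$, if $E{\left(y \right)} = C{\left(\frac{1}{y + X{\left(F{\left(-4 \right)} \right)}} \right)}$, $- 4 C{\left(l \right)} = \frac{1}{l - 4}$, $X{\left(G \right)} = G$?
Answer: $- \frac{2105}{12} \approx -175.42$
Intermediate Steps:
$F{\left(x \right)} = 0$ ($F{\left(x \right)} = 3 \left(x - x\right) = 3 \cdot 0 = 0$)
$C{\left(l \right)} = - \frac{1}{4 \left(-4 + l\right)}$ ($C{\left(l \right)} = - \frac{1}{4 \left(l - 4\right)} = - \frac{1}{4 \left(-4 + l\right)}$)
$E{\left(y \right)} = - \frac{1}{-16 + \frac{4}{y}}$ ($E{\left(y \right)} = - \frac{1}{-16 + \frac{4}{y + 0}} = - \frac{1}{-16 + \frac{4}{y}}$)
$E{\left(5 - 4 \right)} \left(-2105\right) = \frac{5 - 4}{4 \left(-1 + 4 \left(5 - 4\right)\right)} \left(-2105\right) = \frac{1}{4} \cdot 1 \frac{1}{-1 + 4 \cdot 1} \left(-2105\right) = \frac{1}{4} \cdot 1 \frac{1}{-1 + 4} \left(-2105\right) = \frac{1}{4} \cdot 1 \cdot \frac{1}{3} \left(-2105\right) = \frac{1}{12} \left(-2105\right) = - \frac{2105}{12}$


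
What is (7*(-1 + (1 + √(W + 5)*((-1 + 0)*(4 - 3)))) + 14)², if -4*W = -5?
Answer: 49/4 ≈ 12.250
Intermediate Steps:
W = 5/4 (W = -¼*(-5) = 5/4 ≈ 1.2500)
(7*(-1 + (1 + √(W + 5)*((-1 + 0)*(4 - 3)))) + 14)² = (7*(-1 + (1 + √(5/4 + 5)*((-1 + 0)*(4 - 3)))) + 14)² = (7*(-1 + (1 + √(25/4)*(-1*1))) + 14)² = (7*(-1 + (1 + (5/2)*(-1))) + 14)² = (7*(-1 + (1 - 5/2)) + 14)² = (7*(-1 - 3/2) + 14)² = (7*(-5/2) + 14)² = (-35/2 + 14)² = (-7/2)² = 49/4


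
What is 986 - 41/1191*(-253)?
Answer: 1184699/1191 ≈ 994.71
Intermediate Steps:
986 - 41/1191*(-253) = 986 + 10373/1191 = 1184699/1191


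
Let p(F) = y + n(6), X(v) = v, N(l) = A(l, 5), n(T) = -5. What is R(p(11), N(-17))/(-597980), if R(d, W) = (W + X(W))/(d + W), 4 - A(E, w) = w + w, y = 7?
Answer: -3/597980 ≈ -5.0169e-6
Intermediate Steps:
A(E, w) = 4 - 2*w (A(E, w) = 4 - (w + w) = 4 - 2*w)
N(l) = -6 (N(l) = 4 - 2*5 = 4 - 10 = -6)
p(F) = 2 (p(F) = 7 - 5 = 2)
R(d, W) = 2*W/(W + d) (R(d, W) = (W + W)/(d + W) = (2*W)/(W + d) = 2*W/(W + d))
R(p(11), N(-17))/(-597980) = (2*(-6)/(-6 + 2))/(-597980) = (2*(-6)/(-4))*(-1/597980) = (2*(-6)*(-¼))*(-1/597980) = 3*(-1/597980) = -3/597980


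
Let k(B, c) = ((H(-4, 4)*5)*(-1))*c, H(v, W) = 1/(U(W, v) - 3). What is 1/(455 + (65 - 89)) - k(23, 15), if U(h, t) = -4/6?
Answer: -96964/4741 ≈ -20.452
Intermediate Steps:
U(h, t) = -⅔ (U(h, t) = -4*⅙ = -⅔)
H(v, W) = -3/11 (H(v, W) = 1/(-⅔ - 3) = 1/(-11/3) = -3/11)
k(B, c) = 15*c/11 (k(B, c) = (-3/11*5*(-1))*c = (-15/11*(-1))*c = 15*c/11)
1/(455 + (65 - 89)) - k(23, 15) = 1/(455 + (65 - 89)) - 15*15/11 = 1/(455 - 24) - 1*225/11 = 1/431 - 225/11 = -96964/4741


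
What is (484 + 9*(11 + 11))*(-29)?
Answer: -19778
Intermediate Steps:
(484 + 9*(11 + 11))*(-29) = (484 + 9*22)*(-29) = (484 + 198)*(-29) = 682*(-29) = -19778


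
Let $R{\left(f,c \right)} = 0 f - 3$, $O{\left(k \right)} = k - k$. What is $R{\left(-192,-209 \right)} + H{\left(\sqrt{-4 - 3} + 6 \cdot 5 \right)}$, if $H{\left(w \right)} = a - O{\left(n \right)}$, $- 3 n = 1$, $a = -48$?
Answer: $-51$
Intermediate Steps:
$n = - \frac{1}{3}$ ($n = \left(- \frac{1}{3}\right) 1 = - \frac{1}{3} \approx -0.33333$)
$O{\left(k \right)} = 0$
$R{\left(f,c \right)} = -3$ ($R{\left(f,c \right)} = 0 - 3 = -3$)
$H{\left(w \right)} = -48$ ($H{\left(w \right)} = -48 - 0 = -48 + 0 = -48$)
$R{\left(-192,-209 \right)} + H{\left(\sqrt{-4 - 3} + 6 \cdot 5 \right)} = -3 - 48 = -51$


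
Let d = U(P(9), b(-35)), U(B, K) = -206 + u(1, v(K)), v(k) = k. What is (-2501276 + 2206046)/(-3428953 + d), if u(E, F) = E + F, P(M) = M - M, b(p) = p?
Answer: 295230/3429193 ≈ 0.086093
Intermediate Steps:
P(M) = 0
U(B, K) = -205 + K (U(B, K) = -206 + (1 + K) = -205 + K)
d = -240 (d = -205 - 35 = -240)
(-2501276 + 2206046)/(-3428953 + d) = (-2501276 + 2206046)/(-3428953 - 240) = -295230/(-3429193) = -295230*(-1/3429193) = 295230/3429193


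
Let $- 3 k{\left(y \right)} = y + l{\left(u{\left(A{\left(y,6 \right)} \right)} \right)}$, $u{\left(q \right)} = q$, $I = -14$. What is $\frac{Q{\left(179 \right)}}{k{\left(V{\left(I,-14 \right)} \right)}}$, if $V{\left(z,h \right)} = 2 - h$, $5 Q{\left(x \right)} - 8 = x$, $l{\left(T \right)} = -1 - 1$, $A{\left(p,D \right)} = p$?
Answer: $- \frac{561}{70} \approx -8.0143$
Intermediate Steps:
$l{\left(T \right)} = -2$
$Q{\left(x \right)} = \frac{8}{5} + \frac{x}{5}$
$k{\left(y \right)} = \frac{2}{3} - \frac{y}{3}$ ($k{\left(y \right)} = - \frac{y - 2}{3} = - \frac{-2 + y}{3} = \frac{2}{3} - \frac{y}{3}$)
$\frac{Q{\left(179 \right)}}{k{\left(V{\left(I,-14 \right)} \right)}} = \frac{\frac{8}{5} + \frac{1}{5} \cdot 179}{\frac{2}{3} - \frac{2 - -14}{3}} = \frac{\frac{8}{5} + \frac{179}{5}}{\frac{2}{3} - \frac{2 + 14}{3}} = \frac{187}{5 \left(\frac{2}{3} - \frac{16}{3}\right)} = \frac{187}{5 \left(- \frac{14}{3}\right)} = \frac{187}{5} \left(- \frac{3}{14}\right) = - \frac{561}{70}$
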